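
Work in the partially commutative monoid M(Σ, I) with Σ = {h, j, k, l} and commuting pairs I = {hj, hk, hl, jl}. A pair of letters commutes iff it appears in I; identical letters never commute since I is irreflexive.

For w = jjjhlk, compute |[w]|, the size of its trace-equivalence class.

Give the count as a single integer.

#0=j has no predecessor
#1=j depends on [0:j]
#2=j depends on [1:j]
#3=h has no predecessor
#4=l has no predecessor
#5=k depends on [2:j, 4:l]
sources: [0:j, 3:h, 4:l]
N(rest) = Σ N(rest − s) over sources s of rest; N(one piece) = 1:
  size 1 → [3]=1  [5]=1
  size 2 → [2,5]=1  [3,5]=2  [4,5]=1
  size 3 → [1,2,5]=1  [2,3,5]=3  [2,4,5]=2  [3,4,5]=3
  size 4 → [0,1,2,5]=1  [1,2,3,5]=4  [1,2,4,5]=3  [2,3,4,5]=8
  first=0(j) contributes 15
  first=3(h) contributes 4
  first=4(l) contributes 5
|[w]| = 24

24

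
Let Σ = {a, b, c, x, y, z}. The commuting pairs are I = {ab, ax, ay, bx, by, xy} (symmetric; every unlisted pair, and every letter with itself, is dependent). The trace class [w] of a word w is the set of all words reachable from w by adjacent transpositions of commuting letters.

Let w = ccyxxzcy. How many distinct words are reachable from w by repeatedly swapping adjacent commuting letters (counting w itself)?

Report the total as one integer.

piece 0:c — minimal
piece 1:c rests on {0:c}
piece 2:y rests on {1:c}
piece 3:x rests on {1:c}
piece 4:x rests on {3:x}
piece 5:z rests on {2:y, 4:x}
piece 6:c rests on {5:z}
piece 7:y rests on {6:c}
minimal pieces: {0:c}
ways to finish when only these pieces remain (= sum over removing one remaining piece with nothing left below it):
  1 left: {7}→1
  2 left: {6,7}→1
  3 left: {5,6,7}→1
  4 left: {2,5,6,7}→1  {4,5,6,7}→1
  5 left: {2,4,5,6,7}→2  {3,4,5,6,7}→1
  6 left: {2,3,4,5,6,7}→3
  placing 0:c first → 3 extensions

3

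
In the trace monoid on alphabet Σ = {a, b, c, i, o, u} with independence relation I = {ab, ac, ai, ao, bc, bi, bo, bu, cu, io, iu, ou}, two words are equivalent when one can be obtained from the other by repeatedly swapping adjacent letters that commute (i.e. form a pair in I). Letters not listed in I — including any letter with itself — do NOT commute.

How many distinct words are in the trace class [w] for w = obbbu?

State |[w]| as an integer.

20

0(o) covers ∅
1(b) covers ∅
2(b) covers 1:b
3(b) covers 2:b
4(u) covers ∅
floor of heap: 0:o, 1:b, 4:u
completions by unplaced set U, small U first (add the entries for U minus each lowest piece of U):
  |U|=1: {0}:1  {3}:1  {4}:1
  |U|=2: {0,3}:2  {0,4}:2  {2,3}:1  {3,4}:2
  |U|=3: {0,2,3}:3  {0,3,4}:6  {1,2,3}:1  {2,3,4}:3
  start at 0(o): 4
  start at 1(b): 12
  start at 4(u): 4
sum over floor = 20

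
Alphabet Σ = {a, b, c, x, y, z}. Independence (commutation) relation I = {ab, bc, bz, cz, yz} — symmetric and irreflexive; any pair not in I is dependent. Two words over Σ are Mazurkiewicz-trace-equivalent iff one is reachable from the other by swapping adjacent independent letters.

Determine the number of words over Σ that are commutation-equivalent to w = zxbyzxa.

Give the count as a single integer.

3

#0=z has no predecessor
#1=x depends on [0:z]
#2=b depends on [1:x]
#3=y depends on [2:b]
#4=z depends on [1:x]
#5=x depends on [3:y, 4:z]
#6=a depends on [5:x]
sources: [0:z]
N(rest) = Σ N(rest − s) over sources s of rest; N(one piece) = 1:
  size 1 → [6]=1
  size 2 → [5,6]=1
  size 3 → [3,5,6]=1  [4,5,6]=1
  size 4 → [2,3,5,6]=1  [3,4,5,6]=2
  size 5 → [2,3,4,5,6]=3
  first=0(z) contributes 3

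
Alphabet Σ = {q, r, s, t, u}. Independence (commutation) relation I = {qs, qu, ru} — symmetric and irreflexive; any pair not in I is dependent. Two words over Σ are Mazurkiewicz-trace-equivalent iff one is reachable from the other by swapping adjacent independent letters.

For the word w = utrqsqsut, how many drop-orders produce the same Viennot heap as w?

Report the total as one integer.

drop 0:u onto floor
drop 1:t onto {0:u}
drop 2:r onto {1:t}
drop 3:q onto {2:r}
drop 4:s onto {2:r}
drop 5:q onto {3:q}
drop 6:s onto {4:s}
drop 7:u onto {6:s}
drop 8:t onto {5:q, 7:u}
ground layer = {0:u}
drop-orders for the pieces not yet dropped (sum over which currently-grounded one goes next):
  1 to go: {8} 1
  2 to go: {5,8} 1  {7,8} 1
  3 to go: {3,5,8} 1  {5,7,8} 2  {6,7,8} 1
  4 to go: {3,5,7,8} 3  {4,6,7,8} 1  {5,6,7,8} 3
  5 to go: {3,5,6,7,8} 6  {4,5,6,7,8} 4
  6 to go: {3,4,5,6,7,8} 10
  7 to go: {2,3,4,5,6,7,8} 10
  if 0:u drops first: 10 orders

10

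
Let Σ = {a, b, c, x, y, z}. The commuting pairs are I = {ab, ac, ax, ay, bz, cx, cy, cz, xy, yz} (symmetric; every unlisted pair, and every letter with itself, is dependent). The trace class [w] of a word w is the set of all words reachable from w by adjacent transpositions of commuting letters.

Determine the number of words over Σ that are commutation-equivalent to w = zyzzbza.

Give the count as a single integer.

piece 0:z — minimal
piece 1:y — minimal
piece 2:z rests on {0:z}
piece 3:z rests on {2:z}
piece 4:b rests on {1:y}
piece 5:z rests on {3:z}
piece 6:a rests on {5:z}
minimal pieces: {0:z, 1:y}
ways to finish when only these pieces remain (= sum over removing one remaining piece with nothing left below it):
  1 left: {4}→1  {6}→1
  2 left: {1,4}→1  {4,6}→2  {5,6}→1
  3 left: {1,4,6}→3  {3,5,6}→1  {4,5,6}→3
  4 left: {1,4,5,6}→6  {2,3,5,6}→1  {3,4,5,6}→4
  5 left: {0,2,3,5,6}→1  {1,3,4,5,6}→10  {2,3,4,5,6}→5
  placing 0:z first → 15 extensions
  placing 1:y first → 6 extensions
total linear extensions = 21

21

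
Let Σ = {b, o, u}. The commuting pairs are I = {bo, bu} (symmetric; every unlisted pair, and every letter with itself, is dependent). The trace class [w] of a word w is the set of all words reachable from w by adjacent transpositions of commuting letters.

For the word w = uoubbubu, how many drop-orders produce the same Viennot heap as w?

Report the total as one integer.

drop 0:u onto floor
drop 1:o onto {0:u}
drop 2:u onto {1:o}
drop 3:b onto floor
drop 4:b onto {3:b}
drop 5:u onto {2:u}
drop 6:b onto {4:b}
drop 7:u onto {5:u}
ground layer = {0:u, 3:b}
drop-orders for the pieces not yet dropped (sum over which currently-grounded one goes next):
  1 to go: {6} 1  {7} 1
  2 to go: {4,6} 1  {5,7} 1  {6,7} 2
  3 to go: {2,5,7} 1  {3,4,6} 1  {4,6,7} 3  {5,6,7} 3
  4 to go: {1,2,5,7} 1  {2,5,6,7} 4  {3,4,6,7} 4  {4,5,6,7} 6
  5 to go: {0,1,2,5,7} 1  {1,2,5,6,7} 5  {2,4,5,6,7} 10  {3,4,5,6,7} 10
  6 to go: {0,1,2,5,6,7} 6  {1,2,4,5,6,7} 15  {2,3,4,5,6,7} 20
  if 0:u drops first: 35 orders
  if 3:b drops first: 21 orders
heap linearizations: 56

56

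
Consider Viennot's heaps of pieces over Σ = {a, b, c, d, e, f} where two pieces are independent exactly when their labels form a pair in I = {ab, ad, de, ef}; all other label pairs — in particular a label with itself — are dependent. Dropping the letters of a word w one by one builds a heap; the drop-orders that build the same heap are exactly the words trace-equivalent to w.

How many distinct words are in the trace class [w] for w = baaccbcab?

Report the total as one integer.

6

piece 0:b — minimal
piece 1:a — minimal
piece 2:a rests on {1:a}
piece 3:c rests on {0:b, 2:a}
piece 4:c rests on {3:c}
piece 5:b rests on {4:c}
piece 6:c rests on {5:b}
piece 7:a rests on {6:c}
piece 8:b rests on {6:c}
minimal pieces: {0:b, 1:a}
ways to finish when only these pieces remain (= sum over removing one remaining piece with nothing left below it):
  1 left: {7}→1  {8}→1
  2 left: {7,8}→2
  3 left: {6,7,8}→2
  4 left: {5,6,7,8}→2
  5 left: {4,5,6,7,8}→2
  6 left: {3,4,5,6,7,8}→2
  7 left: {0,3,4,5,6,7,8}→2  {2,3,4,5,6,7,8}→2
  placing 0:b first → 2 extensions
  placing 1:a first → 4 extensions
total linear extensions = 6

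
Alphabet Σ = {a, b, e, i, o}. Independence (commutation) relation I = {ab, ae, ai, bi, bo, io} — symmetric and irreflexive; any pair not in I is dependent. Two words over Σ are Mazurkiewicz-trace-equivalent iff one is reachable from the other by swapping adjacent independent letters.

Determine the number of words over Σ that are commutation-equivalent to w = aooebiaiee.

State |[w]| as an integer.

piece 0:a — minimal
piece 1:o rests on {0:a}
piece 2:o rests on {1:o}
piece 3:e rests on {2:o}
piece 4:b rests on {3:e}
piece 5:i rests on {3:e}
piece 6:a rests on {2:o}
piece 7:i rests on {5:i}
piece 8:e rests on {4:b, 7:i}
piece 9:e rests on {8:e}
minimal pieces: {0:a}
ways to finish when only these pieces remain (= sum over removing one remaining piece with nothing left below it):
  1 left: {6}→1  {9}→1
  2 left: {6,9}→2  {8,9}→1
  3 left: {4,8,9}→1  {6,8,9}→3  {7,8,9}→1
  4 left: {4,6,8,9}→4  {4,7,8,9}→2  {5,7,8,9}→1  {6,7,8,9}→4
  5 left: {4,5,7,8,9}→3  {4,6,7,8,9}→10  {5,6,7,8,9}→5
  6 left: {3,4,5,7,8,9}→3  {4,5,6,7,8,9}→18
  7 left: {3,4,5,6,7,8,9}→21
  8 left: {2,3,4,5,6,7,8,9}→21
  placing 0:a first → 21 extensions

21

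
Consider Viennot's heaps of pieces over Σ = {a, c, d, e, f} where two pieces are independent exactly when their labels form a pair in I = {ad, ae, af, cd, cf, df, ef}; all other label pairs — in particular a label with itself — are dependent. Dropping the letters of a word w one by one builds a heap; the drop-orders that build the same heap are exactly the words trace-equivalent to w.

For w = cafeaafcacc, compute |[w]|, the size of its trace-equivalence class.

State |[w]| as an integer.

220

#0=c has no predecessor
#1=a depends on [0:c]
#2=f has no predecessor
#3=e depends on [0:c]
#4=a depends on [1:a]
#5=a depends on [4:a]
#6=f depends on [2:f]
#7=c depends on [3:e, 5:a]
#8=a depends on [7:c]
#9=c depends on [8:a]
#10=c depends on [9:c]
sources: [0:c, 2:f]
N(rest) = Σ N(rest − s) over sources s of rest; N(one piece) = 1:
  size 1 → [6]=1  [10]=1
  size 2 → [2,6]=1  [6,10]=2  [9,10]=1
  size 3 → [2,6,10]=3  [6,9,10]=3  [8,9,10]=1
  size 4 → [2,6,9,10]=6  [6,8,9,10]=4  [7,8,9,10]=1
  size 5 → [2,6,8,9,10]=10  [3,7,8,9,10]=1  [5,7,8,9,10]=1  [6,7,8,9,10]=5
  size 6 → [2,6,7,8,9,10]=15  [3,5,7,8,9,10]=2  [3,6,7,8,9,10]=6  [4,5,7,8,9,10]=1  [5,6,7,8,9,10]=6
  size 7 → [1,4,5,7,8,9,10]=1  [2,3,6,7,8,9,10]=21  [2,5,6,7,8,9,10]=21  [3,4,5,7,8,9,10]=3  [3,5,6,7,8,9,10]=14  [4,5,6,7,8,9,10]=7
  size 8 → [1,3,4,5,7,8,9,10]=4  [1,4,5,6,7,8,9,10]=8  [2,3,5,6,7,8,9,10]=56  [2,4,5,6,7,8,9,10]=28  [3,4,5,6,7,8,9,10]=24
  size 9 → [0,1,3,4,5,7,8,9,10]=4  [1,2,4,5,6,7,8,9,10]=36  [1,3,4,5,6,7,8,9,10]=36  [2,3,4,5,6,7,8,9,10]=108
  first=0(c) contributes 180
  first=2(f) contributes 40
|[w]| = 220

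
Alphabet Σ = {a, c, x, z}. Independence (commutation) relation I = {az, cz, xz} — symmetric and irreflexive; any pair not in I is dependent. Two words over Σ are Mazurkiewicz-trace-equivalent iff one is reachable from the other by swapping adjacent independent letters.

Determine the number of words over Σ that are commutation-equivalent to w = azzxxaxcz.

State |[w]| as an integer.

piece 0:a — minimal
piece 1:z — minimal
piece 2:z rests on {1:z}
piece 3:x rests on {0:a}
piece 4:x rests on {3:x}
piece 5:a rests on {4:x}
piece 6:x rests on {5:a}
piece 7:c rests on {6:x}
piece 8:z rests on {2:z}
minimal pieces: {0:a, 1:z}
ways to finish when only these pieces remain (= sum over removing one remaining piece with nothing left below it):
  1 left: {7}→1  {8}→1
  2 left: {2,8}→1  {6,7}→1  {7,8}→2
  3 left: {1,2,8}→1  {2,7,8}→3  {5,6,7}→1  {6,7,8}→3
  4 left: {1,2,7,8}→4  {2,6,7,8}→6  {4,5,6,7}→1  {5,6,7,8}→4
  5 left: {1,2,6,7,8}→10  {2,5,6,7,8}→10  {3,4,5,6,7}→1  {4,5,6,7,8}→5
  6 left: {0,3,4,5,6,7}→1  {1,2,5,6,7,8}→20  {2,4,5,6,7,8}→15  {3,4,5,6,7,8}→6
  7 left: {0,3,4,5,6,7,8}→7  {1,2,4,5,6,7,8}→35  {2,3,4,5,6,7,8}→21
  placing 0:a first → 56 extensions
  placing 1:z first → 28 extensions
total linear extensions = 84

84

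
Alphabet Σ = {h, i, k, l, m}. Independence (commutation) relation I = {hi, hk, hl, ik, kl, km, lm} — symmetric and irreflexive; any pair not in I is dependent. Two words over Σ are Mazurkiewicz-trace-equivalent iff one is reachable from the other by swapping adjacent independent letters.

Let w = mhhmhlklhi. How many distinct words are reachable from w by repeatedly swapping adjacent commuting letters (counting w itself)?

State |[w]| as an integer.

piece 0:m — minimal
piece 1:h rests on {0:m}
piece 2:h rests on {1:h}
piece 3:m rests on {2:h}
piece 4:h rests on {3:m}
piece 5:l — minimal
piece 6:k — minimal
piece 7:l rests on {5:l}
piece 8:h rests on {4:h}
piece 9:i rests on {3:m, 7:l}
minimal pieces: {0:m, 5:l, 6:k}
ways to finish when only these pieces remain (= sum over removing one remaining piece with nothing left below it):
  1 left: {6}→1  {8}→1  {9}→1
  2 left: {4,8}→1  {6,8}→2  {6,9}→2  {7,9}→1  {8,9}→2
  3 left: {4,6,8}→3  {4,8,9}→3  {5,7,9}→1  {6,7,9}→3  {6,8,9}→6  {7,8,9}→3
  4 left: {3,4,8,9}→3  {4,6,8,9}→12  {4,7,8,9}→6  {5,6,7,9}→4  {5,7,8,9}→4  {6,7,8,9}→12
  5 left: {2,3,4,8,9}→3  {3,4,6,8,9}→15  {3,4,7,8,9}→9  {4,5,7,8,9}→10  {4,6,7,8,9}→30  {5,6,7,8,9}→20
  6 left: {1,2,3,4,8,9}→3  {2,3,4,6,8,9}→18  {2,3,4,7,8,9}→12  {3,4,5,7,8,9}→19  {3,4,6,7,8,9}→54  {4,5,6,7,8,9}→60
  7 left: {0,1,2,3,4,8,9}→3  {1,2,3,4,6,8,9}→21  {1,2,3,4,7,8,9}→15  {2,3,4,5,7,8,9}→31  {2,3,4,6,7,8,9}→84  {3,4,5,6,7,8,9}→133
  8 left: {0,1,2,3,4,6,8,9}→24  {0,1,2,3,4,7,8,9}→18  {1,2,3,4,5,7,8,9}→46  {1,2,3,4,6,7,8,9}→120  {2,3,4,5,6,7,8,9}→248
  placing 0:m first → 414 extensions
  placing 5:l first → 162 extensions
  placing 6:k first → 64 extensions
total linear extensions = 640

640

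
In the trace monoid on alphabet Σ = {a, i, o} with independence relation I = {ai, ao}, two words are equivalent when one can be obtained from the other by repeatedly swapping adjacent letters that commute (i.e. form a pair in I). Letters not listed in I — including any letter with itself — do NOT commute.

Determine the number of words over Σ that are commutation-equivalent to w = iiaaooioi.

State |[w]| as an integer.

36

piece 0:i — minimal
piece 1:i rests on {0:i}
piece 2:a — minimal
piece 3:a rests on {2:a}
piece 4:o rests on {1:i}
piece 5:o rests on {4:o}
piece 6:i rests on {5:o}
piece 7:o rests on {6:i}
piece 8:i rests on {7:o}
minimal pieces: {0:i, 2:a}
ways to finish when only these pieces remain (= sum over removing one remaining piece with nothing left below it):
  1 left: {3}→1  {8}→1
  2 left: {2,3}→1  {3,8}→2  {7,8}→1
  3 left: {2,3,8}→3  {3,7,8}→3  {6,7,8}→1
  4 left: {2,3,7,8}→6  {3,6,7,8}→4  {5,6,7,8}→1
  5 left: {2,3,6,7,8}→10  {3,5,6,7,8}→5  {4,5,6,7,8}→1
  6 left: {1,4,5,6,7,8}→1  {2,3,5,6,7,8}→15  {3,4,5,6,7,8}→6
  7 left: {0,1,4,5,6,7,8}→1  {1,3,4,5,6,7,8}→7  {2,3,4,5,6,7,8}→21
  placing 0:i first → 28 extensions
  placing 2:a first → 8 extensions
total linear extensions = 36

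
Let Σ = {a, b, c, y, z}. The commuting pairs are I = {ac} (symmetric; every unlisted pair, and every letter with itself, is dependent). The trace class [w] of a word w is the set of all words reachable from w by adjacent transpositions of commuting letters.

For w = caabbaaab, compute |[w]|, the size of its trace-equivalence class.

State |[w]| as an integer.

0(c) covers ∅
1(a) covers ∅
2(a) covers 1:a
3(b) covers 0:c, 2:a
4(b) covers 3:b
5(a) covers 4:b
6(a) covers 5:a
7(a) covers 6:a
8(b) covers 7:a
floor of heap: 0:c, 1:a
completions by unplaced set U, small U first (add the entries for U minus each lowest piece of U):
  |U|=1: {8}:1
  |U|=2: {7,8}:1
  |U|=3: {6,7,8}:1
  |U|=4: {5,6,7,8}:1
  |U|=5: {4,5,6,7,8}:1
  |U|=6: {3,4,5,6,7,8}:1
  |U|=7: {0,3,4,5,6,7,8}:1  {2,3,4,5,6,7,8}:1
  start at 0(c): 1
  start at 1(a): 2
sum over floor = 3

3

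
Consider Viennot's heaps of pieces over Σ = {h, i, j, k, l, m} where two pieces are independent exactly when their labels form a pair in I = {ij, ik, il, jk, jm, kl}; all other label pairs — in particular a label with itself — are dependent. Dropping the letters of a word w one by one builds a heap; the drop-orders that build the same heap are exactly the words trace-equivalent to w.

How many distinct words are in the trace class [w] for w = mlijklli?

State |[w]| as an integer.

piece 0:m — minimal
piece 1:l rests on {0:m}
piece 2:i rests on {0:m}
piece 3:j rests on {1:l}
piece 4:k rests on {0:m}
piece 5:l rests on {3:j}
piece 6:l rests on {5:l}
piece 7:i rests on {2:i}
minimal pieces: {0:m}
ways to finish when only these pieces remain (= sum over removing one remaining piece with nothing left below it):
  1 left: {4}→1  {6}→1  {7}→1
  2 left: {2,7}→1  {4,6}→2  {4,7}→2  {5,6}→1  {6,7}→2
  3 left: {2,4,7}→3  {2,6,7}→3  {3,5,6}→1  {4,5,6}→3  {4,6,7}→6  {5,6,7}→3
  4 left: {1,3,5,6}→1  {2,4,6,7}→12  {2,5,6,7}→6  {3,4,5,6}→4  {3,5,6,7}→4  {4,5,6,7}→12
  5 left: {1,3,4,5,6}→5  {1,3,5,6,7}→5  {2,3,5,6,7}→10  {2,4,5,6,7}→30  {3,4,5,6,7}→20
  6 left: {1,2,3,5,6,7}→15  {1,3,4,5,6,7}→30  {2,3,4,5,6,7}→60
  placing 0:m first → 105 extensions

105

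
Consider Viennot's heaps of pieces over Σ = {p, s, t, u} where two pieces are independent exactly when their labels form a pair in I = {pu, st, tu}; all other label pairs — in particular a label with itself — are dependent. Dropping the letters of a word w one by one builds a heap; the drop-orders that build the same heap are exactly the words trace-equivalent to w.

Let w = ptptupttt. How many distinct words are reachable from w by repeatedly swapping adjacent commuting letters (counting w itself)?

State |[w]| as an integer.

piece 0:p — minimal
piece 1:t rests on {0:p}
piece 2:p rests on {1:t}
piece 3:t rests on {2:p}
piece 4:u — minimal
piece 5:p rests on {3:t}
piece 6:t rests on {5:p}
piece 7:t rests on {6:t}
piece 8:t rests on {7:t}
minimal pieces: {0:p, 4:u}
ways to finish when only these pieces remain (= sum over removing one remaining piece with nothing left below it):
  1 left: {4}→1  {8}→1
  2 left: {4,8}→2  {7,8}→1
  3 left: {4,7,8}→3  {6,7,8}→1
  4 left: {4,6,7,8}→4  {5,6,7,8}→1
  5 left: {3,5,6,7,8}→1  {4,5,6,7,8}→5
  6 left: {2,3,5,6,7,8}→1  {3,4,5,6,7,8}→6
  7 left: {1,2,3,5,6,7,8}→1  {2,3,4,5,6,7,8}→7
  placing 0:p first → 8 extensions
  placing 4:u first → 1 extensions
total linear extensions = 9

9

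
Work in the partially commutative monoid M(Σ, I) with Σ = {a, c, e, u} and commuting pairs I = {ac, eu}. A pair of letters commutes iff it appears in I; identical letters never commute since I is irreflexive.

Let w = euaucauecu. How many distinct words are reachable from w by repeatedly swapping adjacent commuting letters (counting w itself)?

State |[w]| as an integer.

#0=e has no predecessor
#1=u has no predecessor
#2=a depends on [0:e, 1:u]
#3=u depends on [2:a]
#4=c depends on [3:u]
#5=a depends on [3:u]
#6=u depends on [4:c, 5:a]
#7=e depends on [4:c, 5:a]
#8=c depends on [6:u, 7:e]
#9=u depends on [8:c]
sources: [0:e, 1:u]
N(rest) = Σ N(rest − s) over sources s of rest; N(one piece) = 1:
  size 1 → [9]=1
  size 2 → [8,9]=1
  size 3 → [6,8,9]=1  [7,8,9]=1
  size 4 → [6,7,8,9]=2
  size 5 → [4,6,7,8,9]=2  [5,6,7,8,9]=2
  size 6 → [4,5,6,7,8,9]=4
  size 7 → [3,4,5,6,7,8,9]=4
  size 8 → [2,3,4,5,6,7,8,9]=4
  first=0(e) contributes 4
  first=1(u) contributes 4
|[w]| = 8

8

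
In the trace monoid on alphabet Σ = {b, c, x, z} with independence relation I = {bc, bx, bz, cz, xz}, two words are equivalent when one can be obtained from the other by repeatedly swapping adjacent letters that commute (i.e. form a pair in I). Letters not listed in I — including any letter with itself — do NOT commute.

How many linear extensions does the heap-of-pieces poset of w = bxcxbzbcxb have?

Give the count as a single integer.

1260

drop 0:b onto floor
drop 1:x onto floor
drop 2:c onto {1:x}
drop 3:x onto {2:c}
drop 4:b onto {0:b}
drop 5:z onto floor
drop 6:b onto {4:b}
drop 7:c onto {3:x}
drop 8:x onto {7:c}
drop 9:b onto {6:b}
ground layer = {0:b, 1:x, 5:z}
drop-orders for the pieces not yet dropped (sum over which currently-grounded one goes next):
  1 to go: {5} 1  {8} 1  {9} 1
  2 to go: {5,8} 2  {5,9} 2  {6,9} 1  {7,8} 1  {8,9} 2
  3 to go: {3,7,8} 1  {4,6,9} 1  {5,6,9} 3  {5,7,8} 3  {5,8,9} 6  {6,8,9} 3  {7,8,9} 3
  4 to go: {0,4,6,9} 1  {2,3,7,8} 1  {3,5,7,8} 4  {3,7,8,9} 4  {4,5,6,9} 4  {4,6,8,9} 4  {5,6,8,9} 12  {5,7,8,9} 12  {6,7,8,9} 6
  5 to go: {0,4,5,6,9} 5  {0,4,6,8,9} 5  {1,2,3,7,8} 1  {2,3,5,7,8} 5  {2,3,7,8,9} 5  {3,5,7,8,9} 20  {3,6,7,8,9} 10  {4,5,6,8,9} 20  {4,6,7,8,9} 10  {5,6,7,8,9} 30
  6 to go: {0,4,5,6,8,9} 30  {0,4,6,7,8,9} 15  {1,2,3,5,7,8} 6  {1,2,3,7,8,9} 6  {2,3,5,7,8,9} 30  {2,3,6,7,8,9} 15  {3,4,6,7,8,9} 20  {3,5,6,7,8,9} 60  {4,5,6,7,8,9} 60
  7 to go: {0,3,4,6,7,8,9} 35  {0,4,5,6,7,8,9} 105  {1,2,3,5,7,8,9} 42  {1,2,3,6,7,8,9} 21  {2,3,4,6,7,8,9} 35  {2,3,5,6,7,8,9} 105  {3,4,5,6,7,8,9} 140
  8 to go: {0,2,3,4,6,7,8,9} 70  {0,3,4,5,6,7,8,9} 280  {1,2,3,4,6,7,8,9} 56  {1,2,3,5,6,7,8,9} 168  {2,3,4,5,6,7,8,9} 280
  if 0:b drops first: 504 orders
  if 1:x drops first: 630 orders
  if 5:z drops first: 126 orders
heap linearizations: 1260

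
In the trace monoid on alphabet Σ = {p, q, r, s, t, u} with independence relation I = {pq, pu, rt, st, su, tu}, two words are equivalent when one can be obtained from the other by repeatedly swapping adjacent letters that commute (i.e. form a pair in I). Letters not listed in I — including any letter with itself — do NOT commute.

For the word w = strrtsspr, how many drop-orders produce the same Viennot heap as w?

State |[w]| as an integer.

#0=s has no predecessor
#1=t has no predecessor
#2=r depends on [0:s]
#3=r depends on [2:r]
#4=t depends on [1:t]
#5=s depends on [3:r]
#6=s depends on [5:s]
#7=p depends on [4:t, 6:s]
#8=r depends on [7:p]
sources: [0:s, 1:t]
N(rest) = Σ N(rest − s) over sources s of rest; N(one piece) = 1:
  size 1 → [8]=1
  size 2 → [7,8]=1
  size 3 → [4,7,8]=1  [6,7,8]=1
  size 4 → [1,4,7,8]=1  [4,6,7,8]=2  [5,6,7,8]=1
  size 5 → [1,4,6,7,8]=3  [3,5,6,7,8]=1  [4,5,6,7,8]=3
  size 6 → [1,4,5,6,7,8]=6  [2,3,5,6,7,8]=1  [3,4,5,6,7,8]=4
  size 7 → [0,2,3,5,6,7,8]=1  [1,3,4,5,6,7,8]=10  [2,3,4,5,6,7,8]=5
  first=0(s) contributes 15
  first=1(t) contributes 6
|[w]| = 21

21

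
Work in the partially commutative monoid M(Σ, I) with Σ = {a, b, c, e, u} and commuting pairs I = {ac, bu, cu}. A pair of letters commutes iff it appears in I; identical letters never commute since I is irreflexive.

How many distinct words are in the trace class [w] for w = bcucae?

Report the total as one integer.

9

drop 0:b onto floor
drop 1:c onto {0:b}
drop 2:u onto floor
drop 3:c onto {1:c}
drop 4:a onto {0:b, 2:u}
drop 5:e onto {3:c, 4:a}
ground layer = {0:b, 2:u}
drop-orders for the pieces not yet dropped (sum over which currently-grounded one goes next):
  1 to go: {5} 1
  2 to go: {3,5} 1  {4,5} 1
  3 to go: {1,3,5} 1  {2,4,5} 1  {3,4,5} 2
  4 to go: {1,3,4,5} 3  {2,3,4,5} 3
  if 0:b drops first: 6 orders
  if 2:u drops first: 3 orders
heap linearizations: 9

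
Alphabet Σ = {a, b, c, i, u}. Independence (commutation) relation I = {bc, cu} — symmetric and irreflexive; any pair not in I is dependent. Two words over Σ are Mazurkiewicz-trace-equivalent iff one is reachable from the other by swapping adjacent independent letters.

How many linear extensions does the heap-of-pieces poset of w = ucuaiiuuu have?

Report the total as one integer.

3

#0=u has no predecessor
#1=c has no predecessor
#2=u depends on [0:u]
#3=a depends on [1:c, 2:u]
#4=i depends on [3:a]
#5=i depends on [4:i]
#6=u depends on [5:i]
#7=u depends on [6:u]
#8=u depends on [7:u]
sources: [0:u, 1:c]
N(rest) = Σ N(rest − s) over sources s of rest; N(one piece) = 1:
  size 1 → [8]=1
  size 2 → [7,8]=1
  size 3 → [6,7,8]=1
  size 4 → [5,6,7,8]=1
  size 5 → [4,5,6,7,8]=1
  size 6 → [3,4,5,6,7,8]=1
  size 7 → [1,3,4,5,6,7,8]=1  [2,3,4,5,6,7,8]=1
  first=0(u) contributes 2
  first=1(c) contributes 1
|[w]| = 3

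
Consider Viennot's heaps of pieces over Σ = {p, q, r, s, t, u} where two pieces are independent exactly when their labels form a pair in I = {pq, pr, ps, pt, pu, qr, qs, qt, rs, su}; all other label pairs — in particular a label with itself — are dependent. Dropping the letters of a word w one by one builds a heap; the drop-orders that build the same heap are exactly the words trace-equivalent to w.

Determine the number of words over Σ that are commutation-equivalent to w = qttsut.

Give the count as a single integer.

drop 0:q onto floor
drop 1:t onto floor
drop 2:t onto {1:t}
drop 3:s onto {2:t}
drop 4:u onto {0:q, 2:t}
drop 5:t onto {3:s, 4:u}
ground layer = {0:q, 1:t}
drop-orders for the pieces not yet dropped (sum over which currently-grounded one goes next):
  1 to go: {5} 1
  2 to go: {3,5} 1  {4,5} 1
  3 to go: {0,4,5} 1  {3,4,5} 2
  4 to go: {0,3,4,5} 3  {2,3,4,5} 2
  if 0:q drops first: 2 orders
  if 1:t drops first: 5 orders
heap linearizations: 7

7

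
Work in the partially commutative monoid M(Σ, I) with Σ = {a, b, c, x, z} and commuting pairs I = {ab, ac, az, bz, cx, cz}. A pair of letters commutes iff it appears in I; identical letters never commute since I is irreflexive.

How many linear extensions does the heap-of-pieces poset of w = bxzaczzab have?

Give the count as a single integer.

270

#0=b has no predecessor
#1=x depends on [0:b]
#2=z depends on [1:x]
#3=a depends on [1:x]
#4=c depends on [0:b]
#5=z depends on [2:z]
#6=z depends on [5:z]
#7=a depends on [3:a]
#8=b depends on [1:x, 4:c]
sources: [0:b]
N(rest) = Σ N(rest − s) over sources s of rest; N(one piece) = 1:
  size 1 → [6]=1  [7]=1  [8]=1
  size 2 → [3,7]=1  [4,8]=1  [5,6]=1  [6,7]=2  [6,8]=2  [7,8]=2
  size 3 → [2,5,6]=1  [3,6,7]=3  [3,7,8]=3  [4,6,8]=3  [4,7,8]=3  [5,6,7]=3  [5,6,8]=3  [6,7,8]=6
  size 4 → [2,5,6,7]=4  [2,5,6,8]=4  [3,4,7,8]=6  [3,5,6,7]=6  [3,6,7,8]=12  [4,5,6,8]=6  [4,6,7,8]=12  [5,6,7,8]=12
  size 5 → [2,3,5,6,7]=10  [2,4,5,6,8]=10  [2,5,6,7,8]=20  [3,4,6,7,8]=30  [3,5,6,7,8]=30  [4,5,6,7,8]=30
  size 6 → [2,3,5,6,7,8]=60  [2,4,5,6,7,8]=60  [3,4,5,6,7,8]=90
  size 7 → [1,2,3,5,6,7,8]=60  [2,3,4,5,6,7,8]=210
  first=0(b) contributes 270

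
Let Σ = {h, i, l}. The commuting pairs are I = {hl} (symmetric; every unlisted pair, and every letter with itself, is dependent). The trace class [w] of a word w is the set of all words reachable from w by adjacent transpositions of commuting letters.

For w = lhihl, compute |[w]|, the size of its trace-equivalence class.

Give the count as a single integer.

piece 0:l — minimal
piece 1:h — minimal
piece 2:i rests on {0:l, 1:h}
piece 3:h rests on {2:i}
piece 4:l rests on {2:i}
minimal pieces: {0:l, 1:h}
ways to finish when only these pieces remain (= sum over removing one remaining piece with nothing left below it):
  1 left: {3}→1  {4}→1
  2 left: {3,4}→2
  3 left: {2,3,4}→2
  placing 0:l first → 2 extensions
  placing 1:h first → 2 extensions
total linear extensions = 4

4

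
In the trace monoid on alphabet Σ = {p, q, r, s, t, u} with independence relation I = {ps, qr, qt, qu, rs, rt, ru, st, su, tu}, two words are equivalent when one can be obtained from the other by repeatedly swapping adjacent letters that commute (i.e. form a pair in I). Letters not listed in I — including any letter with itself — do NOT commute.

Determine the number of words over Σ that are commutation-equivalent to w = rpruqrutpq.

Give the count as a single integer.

180

drop 0:r onto floor
drop 1:p onto {0:r}
drop 2:r onto {1:p}
drop 3:u onto {1:p}
drop 4:q onto {1:p}
drop 5:r onto {2:r}
drop 6:u onto {3:u}
drop 7:t onto {1:p}
drop 8:p onto {4:q, 5:r, 6:u, 7:t}
drop 9:q onto {8:p}
ground layer = {0:r}
drop-orders for the pieces not yet dropped (sum over which currently-grounded one goes next):
  1 to go: {9} 1
  2 to go: {8,9} 1
  3 to go: {4,8,9} 1  {5,8,9} 1  {6,8,9} 1  {7,8,9} 1
  4 to go: {2,5,8,9} 1  {3,6,8,9} 1  {4,5,8,9} 2  {4,6,8,9} 2  {4,7,8,9} 2  {5,6,8,9} 2  {5,7,8,9} 2  {6,7,8,9} 2
  5 to go: {2,4,5,8,9} 3  {2,5,6,8,9} 3  {2,5,7,8,9} 3  {3,4,6,8,9} 3  {3,5,6,8,9} 3  {3,6,7,8,9} 3  {4,5,6,8,9} 6  {4,5,7,8,9} 6  {4,6,7,8,9} 6  {5,6,7,8,9} 6
  6 to go: {2,3,5,6,8,9} 6  {2,4,5,6,8,9} 12  {2,4,5,7,8,9} 12  {2,5,6,7,8,9} 12  {3,4,5,6,8,9} 12  {3,4,6,7,8,9} 12  {3,5,6,7,8,9} 12  {4,5,6,7,8,9} 24
  7 to go: {2,3,4,5,6,8,9} 30  {2,3,5,6,7,8,9} 30  {2,4,5,6,7,8,9} 60  {3,4,5,6,7,8,9} 60
  8 to go: {2,3,4,5,6,7,8,9} 180
  if 0:r drops first: 180 orders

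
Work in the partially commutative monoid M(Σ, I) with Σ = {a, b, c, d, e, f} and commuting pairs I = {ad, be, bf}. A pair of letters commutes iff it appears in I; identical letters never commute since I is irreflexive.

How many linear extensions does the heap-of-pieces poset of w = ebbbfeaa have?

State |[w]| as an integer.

20

#0=e has no predecessor
#1=b has no predecessor
#2=b depends on [1:b]
#3=b depends on [2:b]
#4=f depends on [0:e]
#5=e depends on [4:f]
#6=a depends on [3:b, 5:e]
#7=a depends on [6:a]
sources: [0:e, 1:b]
N(rest) = Σ N(rest − s) over sources s of rest; N(one piece) = 1:
  size 1 → [7]=1
  size 2 → [6,7]=1
  size 3 → [3,6,7]=1  [5,6,7]=1
  size 4 → [2,3,6,7]=1  [3,5,6,7]=2  [4,5,6,7]=1
  size 5 → [0,4,5,6,7]=1  [1,2,3,6,7]=1  [2,3,5,6,7]=3  [3,4,5,6,7]=3
  size 6 → [0,3,4,5,6,7]=4  [1,2,3,5,6,7]=4  [2,3,4,5,6,7]=6
  first=0(e) contributes 10
  first=1(b) contributes 10
|[w]| = 20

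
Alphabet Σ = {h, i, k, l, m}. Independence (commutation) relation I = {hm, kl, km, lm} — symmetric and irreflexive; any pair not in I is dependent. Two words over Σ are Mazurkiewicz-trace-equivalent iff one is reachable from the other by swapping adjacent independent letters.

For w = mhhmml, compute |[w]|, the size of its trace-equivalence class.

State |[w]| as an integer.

20

drop 0:m onto floor
drop 1:h onto floor
drop 2:h onto {1:h}
drop 3:m onto {0:m}
drop 4:m onto {3:m}
drop 5:l onto {2:h}
ground layer = {0:m, 1:h}
drop-orders for the pieces not yet dropped (sum over which currently-grounded one goes next):
  1 to go: {4} 1  {5} 1
  2 to go: {2,5} 1  {3,4} 1  {4,5} 2
  3 to go: {0,3,4} 1  {1,2,5} 1  {2,4,5} 3  {3,4,5} 3
  4 to go: {0,3,4,5} 4  {1,2,4,5} 4  {2,3,4,5} 6
  if 0:m drops first: 10 orders
  if 1:h drops first: 10 orders
heap linearizations: 20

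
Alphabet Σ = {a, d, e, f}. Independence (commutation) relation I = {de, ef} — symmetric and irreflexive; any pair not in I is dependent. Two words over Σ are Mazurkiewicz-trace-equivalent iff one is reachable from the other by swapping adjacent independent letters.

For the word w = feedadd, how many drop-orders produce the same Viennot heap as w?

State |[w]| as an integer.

drop 0:f onto floor
drop 1:e onto floor
drop 2:e onto {1:e}
drop 3:d onto {0:f}
drop 4:a onto {2:e, 3:d}
drop 5:d onto {4:a}
drop 6:d onto {5:d}
ground layer = {0:f, 1:e}
drop-orders for the pieces not yet dropped (sum over which currently-grounded one goes next):
  1 to go: {6} 1
  2 to go: {5,6} 1
  3 to go: {4,5,6} 1
  4 to go: {2,4,5,6} 1  {3,4,5,6} 1
  5 to go: {0,3,4,5,6} 1  {1,2,4,5,6} 1  {2,3,4,5,6} 2
  if 0:f drops first: 3 orders
  if 1:e drops first: 3 orders
heap linearizations: 6

6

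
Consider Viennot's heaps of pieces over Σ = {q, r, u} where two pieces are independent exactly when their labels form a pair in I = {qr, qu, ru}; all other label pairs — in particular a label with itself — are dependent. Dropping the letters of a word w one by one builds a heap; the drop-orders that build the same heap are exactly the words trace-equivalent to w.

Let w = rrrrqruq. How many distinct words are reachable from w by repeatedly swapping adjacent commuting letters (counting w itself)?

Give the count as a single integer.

168

drop 0:r onto floor
drop 1:r onto {0:r}
drop 2:r onto {1:r}
drop 3:r onto {2:r}
drop 4:q onto floor
drop 5:r onto {3:r}
drop 6:u onto floor
drop 7:q onto {4:q}
ground layer = {0:r, 4:q, 6:u}
drop-orders for the pieces not yet dropped (sum over which currently-grounded one goes next):
  1 to go: {5} 1  {6} 1  {7} 1
  2 to go: {3,5} 1  {4,7} 1  {5,6} 2  {5,7} 2  {6,7} 2
  3 to go: {2,3,5} 1  {3,5,6} 3  {3,5,7} 3  {4,5,7} 3  {4,6,7} 3  {5,6,7} 6
  4 to go: {1,2,3,5} 1  {2,3,5,6} 4  {2,3,5,7} 4  {3,4,5,7} 6  {3,5,6,7} 12  {4,5,6,7} 12
  5 to go: {0,1,2,3,5} 1  {1,2,3,5,6} 5  {1,2,3,5,7} 5  {2,3,4,5,7} 10  {2,3,5,6,7} 20  {3,4,5,6,7} 30
  6 to go: {0,1,2,3,5,6} 6  {0,1,2,3,5,7} 6  {1,2,3,4,5,7} 15  {1,2,3,5,6,7} 30  {2,3,4,5,6,7} 60
  if 0:r drops first: 105 orders
  if 4:q drops first: 42 orders
  if 6:u drops first: 21 orders
heap linearizations: 168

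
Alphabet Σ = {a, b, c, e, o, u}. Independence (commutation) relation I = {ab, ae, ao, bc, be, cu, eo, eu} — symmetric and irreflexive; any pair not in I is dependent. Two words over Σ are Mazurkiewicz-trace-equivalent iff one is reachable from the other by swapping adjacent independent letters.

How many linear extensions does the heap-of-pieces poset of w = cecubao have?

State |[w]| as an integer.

piece 0:c — minimal
piece 1:e rests on {0:c}
piece 2:c rests on {1:e}
piece 3:u — minimal
piece 4:b rests on {3:u}
piece 5:a rests on {2:c, 3:u}
piece 6:o rests on {2:c, 4:b}
minimal pieces: {0:c, 3:u}
ways to finish when only these pieces remain (= sum over removing one remaining piece with nothing left below it):
  1 left: {5}→1  {6}→1
  2 left: {4,6}→1  {5,6}→2
  3 left: {2,5,6}→2  {4,5,6}→3
  4 left: {1,2,5,6}→2  {2,4,5,6}→5  {3,4,5,6}→3
  5 left: {0,1,2,5,6}→2  {1,2,4,5,6}→7  {2,3,4,5,6}→8
  placing 0:c first → 15 extensions
  placing 3:u first → 9 extensions
total linear extensions = 24

24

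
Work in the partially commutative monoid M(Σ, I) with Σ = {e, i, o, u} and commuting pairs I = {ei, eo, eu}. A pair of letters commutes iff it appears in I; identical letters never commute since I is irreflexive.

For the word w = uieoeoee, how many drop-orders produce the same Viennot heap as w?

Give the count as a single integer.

70

piece 0:u — minimal
piece 1:i rests on {0:u}
piece 2:e — minimal
piece 3:o rests on {1:i}
piece 4:e rests on {2:e}
piece 5:o rests on {3:o}
piece 6:e rests on {4:e}
piece 7:e rests on {6:e}
minimal pieces: {0:u, 2:e}
ways to finish when only these pieces remain (= sum over removing one remaining piece with nothing left below it):
  1 left: {5}→1  {7}→1
  2 left: {3,5}→1  {5,7}→2  {6,7}→1
  3 left: {1,3,5}→1  {3,5,7}→3  {4,6,7}→1  {5,6,7}→3
  4 left: {0,1,3,5}→1  {1,3,5,7}→4  {2,4,6,7}→1  {3,5,6,7}→6  {4,5,6,7}→4
  5 left: {0,1,3,5,7}→5  {1,3,5,6,7}→10  {2,4,5,6,7}→5  {3,4,5,6,7}→10
  6 left: {0,1,3,5,6,7}→15  {1,3,4,5,6,7}→20  {2,3,4,5,6,7}→15
  placing 0:u first → 35 extensions
  placing 2:e first → 35 extensions
total linear extensions = 70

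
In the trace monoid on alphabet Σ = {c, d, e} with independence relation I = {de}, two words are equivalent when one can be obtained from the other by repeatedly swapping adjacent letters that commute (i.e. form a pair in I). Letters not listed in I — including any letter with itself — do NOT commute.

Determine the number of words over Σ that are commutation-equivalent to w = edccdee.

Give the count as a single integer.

6

piece 0:e — minimal
piece 1:d — minimal
piece 2:c rests on {0:e, 1:d}
piece 3:c rests on {2:c}
piece 4:d rests on {3:c}
piece 5:e rests on {3:c}
piece 6:e rests on {5:e}
minimal pieces: {0:e, 1:d}
ways to finish when only these pieces remain (= sum over removing one remaining piece with nothing left below it):
  1 left: {4}→1  {6}→1
  2 left: {4,6}→2  {5,6}→1
  3 left: {4,5,6}→3
  4 left: {3,4,5,6}→3
  5 left: {2,3,4,5,6}→3
  placing 0:e first → 3 extensions
  placing 1:d first → 3 extensions
total linear extensions = 6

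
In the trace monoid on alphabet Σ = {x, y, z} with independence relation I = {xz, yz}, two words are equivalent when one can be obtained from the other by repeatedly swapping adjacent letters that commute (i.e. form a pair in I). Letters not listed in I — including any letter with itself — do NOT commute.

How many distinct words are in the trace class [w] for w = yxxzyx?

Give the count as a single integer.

0(y) covers ∅
1(x) covers 0:y
2(x) covers 1:x
3(z) covers ∅
4(y) covers 2:x
5(x) covers 4:y
floor of heap: 0:y, 3:z
completions by unplaced set U, small U first (add the entries for U minus each lowest piece of U):
  |U|=1: {3}:1  {5}:1
  |U|=2: {3,5}:2  {4,5}:1
  |U|=3: {2,4,5}:1  {3,4,5}:3
  |U|=4: {1,2,4,5}:1  {2,3,4,5}:4
  start at 0(y): 5
  start at 3(z): 1
sum over floor = 6

6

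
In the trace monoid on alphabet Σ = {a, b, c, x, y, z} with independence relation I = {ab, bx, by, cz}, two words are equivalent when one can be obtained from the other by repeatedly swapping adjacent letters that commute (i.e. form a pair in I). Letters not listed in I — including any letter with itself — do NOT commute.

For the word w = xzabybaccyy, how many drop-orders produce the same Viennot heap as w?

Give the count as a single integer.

10

drop 0:x onto floor
drop 1:z onto {0:x}
drop 2:a onto {1:z}
drop 3:b onto {1:z}
drop 4:y onto {2:a}
drop 5:b onto {3:b}
drop 6:a onto {4:y}
drop 7:c onto {5:b, 6:a}
drop 8:c onto {7:c}
drop 9:y onto {8:c}
drop 10:y onto {9:y}
ground layer = {0:x}
drop-orders for the pieces not yet dropped (sum over which currently-grounded one goes next):
  1 to go: {10} 1
  2 to go: {9,10} 1
  3 to go: {8,9,10} 1
  4 to go: {7,8,9,10} 1
  5 to go: {5,7,8,9,10} 1  {6,7,8,9,10} 1
  6 to go: {3,5,7,8,9,10} 1  {4,6,7,8,9,10} 1  {5,6,7,8,9,10} 2
  7 to go: {2,4,6,7,8,9,10} 1  {3,5,6,7,8,9,10} 3  {4,5,6,7,8,9,10} 3
  8 to go: {2,4,5,6,7,8,9,10} 4  {3,4,5,6,7,8,9,10} 6
  9 to go: {2,3,4,5,6,7,8,9,10} 10
  if 0:x drops first: 10 orders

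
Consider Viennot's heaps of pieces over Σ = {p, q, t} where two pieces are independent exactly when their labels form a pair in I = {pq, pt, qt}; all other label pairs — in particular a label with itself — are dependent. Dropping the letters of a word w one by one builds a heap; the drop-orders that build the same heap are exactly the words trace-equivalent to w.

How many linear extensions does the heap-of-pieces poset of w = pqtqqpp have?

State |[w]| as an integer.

140

piece 0:p — minimal
piece 1:q — minimal
piece 2:t — minimal
piece 3:q rests on {1:q}
piece 4:q rests on {3:q}
piece 5:p rests on {0:p}
piece 6:p rests on {5:p}
minimal pieces: {0:p, 1:q, 2:t}
ways to finish when only these pieces remain (= sum over removing one remaining piece with nothing left below it):
  1 left: {2}→1  {4}→1  {6}→1
  2 left: {2,4}→2  {2,6}→2  {3,4}→1  {4,6}→2  {5,6}→1
  3 left: {0,5,6}→1  {1,3,4}→1  {2,3,4}→3  {2,4,6}→6  {2,5,6}→3  {3,4,6}→3  {4,5,6}→3
  4 left: {0,2,5,6}→4  {0,4,5,6}→4  {1,2,3,4}→4  {1,3,4,6}→4  {2,3,4,6}→12  {2,4,5,6}→12  {3,4,5,6}→6
  5 left: {0,2,4,5,6}→20  {0,3,4,5,6}→10  {1,2,3,4,6}→20  {1,3,4,5,6}→10  {2,3,4,5,6}→30
  placing 0:p first → 60 extensions
  placing 1:q first → 60 extensions
  placing 2:t first → 20 extensions
total linear extensions = 140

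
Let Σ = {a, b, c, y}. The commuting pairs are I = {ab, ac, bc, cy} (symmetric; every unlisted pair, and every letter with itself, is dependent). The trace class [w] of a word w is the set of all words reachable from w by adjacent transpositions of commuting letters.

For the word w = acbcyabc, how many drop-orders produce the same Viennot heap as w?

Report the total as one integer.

piece 0:a — minimal
piece 1:c — minimal
piece 2:b — minimal
piece 3:c rests on {1:c}
piece 4:y rests on {0:a, 2:b}
piece 5:a rests on {4:y}
piece 6:b rests on {4:y}
piece 7:c rests on {3:c}
minimal pieces: {0:a, 1:c, 2:b}
ways to finish when only these pieces remain (= sum over removing one remaining piece with nothing left below it):
  1 left: {5}→1  {6}→1  {7}→1
  2 left: {3,7}→1  {5,6}→2  {5,7}→2  {6,7}→2
  3 left: {1,3,7}→1  {3,5,7}→3  {3,6,7}→3  {4,5,6}→2  {5,6,7}→6
  4 left: {0,4,5,6}→2  {1,3,5,7}→4  {1,3,6,7}→4  {2,4,5,6}→2  {3,5,6,7}→12  {4,5,6,7}→8
  5 left: {0,2,4,5,6}→4  {0,4,5,6,7}→10  {1,3,5,6,7}→20  {2,4,5,6,7}→10  {3,4,5,6,7}→20
  6 left: {0,2,4,5,6,7}→24  {0,3,4,5,6,7}→30  {1,3,4,5,6,7}→40  {2,3,4,5,6,7}→30
  placing 0:a first → 70 extensions
  placing 1:c first → 84 extensions
  placing 2:b first → 70 extensions
total linear extensions = 224

224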